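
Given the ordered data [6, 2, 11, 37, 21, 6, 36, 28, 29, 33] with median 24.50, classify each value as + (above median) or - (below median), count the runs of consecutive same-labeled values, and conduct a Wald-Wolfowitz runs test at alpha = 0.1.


Step 1: Compute median = 24.50; label A = above, B = below.
Labels in order: BBBABBAAAA  (n_A = 5, n_B = 5)
Step 2: Count runs R = 4.
Step 3: Under H0 (random ordering), E[R] = 2*n_A*n_B/(n_A+n_B) + 1 = 2*5*5/10 + 1 = 6.0000.
        Var[R] = 2*n_A*n_B*(2*n_A*n_B - n_A - n_B) / ((n_A+n_B)^2 * (n_A+n_B-1)) = 2000/900 = 2.2222.
        SD[R] = 1.4907.
Step 4: Continuity-corrected z = (R + 0.5 - E[R]) / SD[R] = (4 + 0.5 - 6.0000) / 1.4907 = -1.0062.
Step 5: Two-sided p-value via normal approximation = 2*(1 - Phi(|z|)) = 0.314305.
Step 6: alpha = 0.1. fail to reject H0.

R = 4, z = -1.0062, p = 0.314305, fail to reject H0.


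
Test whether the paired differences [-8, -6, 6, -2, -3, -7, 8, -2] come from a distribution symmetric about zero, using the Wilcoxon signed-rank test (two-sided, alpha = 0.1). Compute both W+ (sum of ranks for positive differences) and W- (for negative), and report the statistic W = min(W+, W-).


Step 1: Drop any zero differences (none here) and take |d_i|.
|d| = [8, 6, 6, 2, 3, 7, 8, 2]
Step 2: Midrank |d_i| (ties get averaged ranks).
ranks: |8|->7.5, |6|->4.5, |6|->4.5, |2|->1.5, |3|->3, |7|->6, |8|->7.5, |2|->1.5
Step 3: Attach original signs; sum ranks with positive sign and with negative sign.
W+ = 4.5 + 7.5 = 12
W- = 7.5 + 4.5 + 1.5 + 3 + 6 + 1.5 = 24
(Check: W+ + W- = 36 should equal n(n+1)/2 = 36.)
Step 4: Test statistic W = min(W+, W-) = 12.
Step 5: Ties in |d|, so use the tie-corrected normal approximation.
        E[W] = n(n+1)/4 = 8*9/4 = 18.
        Tie groups: |d|=2 (t=2), |d|=6 (t=2), |d|=8 (t=2); sum(t^3 - t) = 18.
        Var[W] = n(n+1)(2n+1)/24 - sum(t^3-t)/48 = 1224/24 - 18/48 = 50.625.
        z = (W - E[W]) / sqrt(Var[W]) = (12 - 18) / 7.1151 = -0.8433.
        Two-sided p = 2*Phi(z) = 0.399075.
Step 6: alpha = 0.1. fail to reject H0.

W+ = 12, W- = 24, W = min = 12, p = 0.399075, fail to reject H0.


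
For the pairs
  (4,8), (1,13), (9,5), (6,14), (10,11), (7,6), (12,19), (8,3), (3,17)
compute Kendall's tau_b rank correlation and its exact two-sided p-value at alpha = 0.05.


Step 1: Enumerate the 36 unordered pairs (i,j) with i<j and classify each by sign(x_j-x_i) * sign(y_j-y_i).
  (1,2):dx=-3,dy=+5->D; (1,3):dx=+5,dy=-3->D; (1,4):dx=+2,dy=+6->C; (1,5):dx=+6,dy=+3->C
  (1,6):dx=+3,dy=-2->D; (1,7):dx=+8,dy=+11->C; (1,8):dx=+4,dy=-5->D; (1,9):dx=-1,dy=+9->D
  (2,3):dx=+8,dy=-8->D; (2,4):dx=+5,dy=+1->C; (2,5):dx=+9,dy=-2->D; (2,6):dx=+6,dy=-7->D
  (2,7):dx=+11,dy=+6->C; (2,8):dx=+7,dy=-10->D; (2,9):dx=+2,dy=+4->C; (3,4):dx=-3,dy=+9->D
  (3,5):dx=+1,dy=+6->C; (3,6):dx=-2,dy=+1->D; (3,7):dx=+3,dy=+14->C; (3,8):dx=-1,dy=-2->C
  (3,9):dx=-6,dy=+12->D; (4,5):dx=+4,dy=-3->D; (4,6):dx=+1,dy=-8->D; (4,7):dx=+6,dy=+5->C
  (4,8):dx=+2,dy=-11->D; (4,9):dx=-3,dy=+3->D; (5,6):dx=-3,dy=-5->C; (5,7):dx=+2,dy=+8->C
  (5,8):dx=-2,dy=-8->C; (5,9):dx=-7,dy=+6->D; (6,7):dx=+5,dy=+13->C; (6,8):dx=+1,dy=-3->D
  (6,9):dx=-4,dy=+11->D; (7,8):dx=-4,dy=-16->C; (7,9):dx=-9,dy=-2->C; (8,9):dx=-5,dy=+14->D
Step 2: C = 16, D = 20, total pairs = 36.
Step 3: tau = (C - D)/(n(n-1)/2) = (16 - 20)/36 = -0.111111.
Step 4: Exact two-sided p-value (enumerate n! = 362880 permutations of y under H0): p = 0.761414.
Step 5: alpha = 0.05. fail to reject H0.

tau_b = -0.1111 (C=16, D=20), p = 0.761414, fail to reject H0.


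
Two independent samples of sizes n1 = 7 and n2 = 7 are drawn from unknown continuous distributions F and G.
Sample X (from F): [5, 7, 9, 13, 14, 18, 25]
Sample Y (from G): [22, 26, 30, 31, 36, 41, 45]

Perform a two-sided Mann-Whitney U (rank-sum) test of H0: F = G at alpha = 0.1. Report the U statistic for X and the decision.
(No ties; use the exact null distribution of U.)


Step 1: Combine and sort all 14 observations; assign midranks.
sorted (value, group): (5,X), (7,X), (9,X), (13,X), (14,X), (18,X), (22,Y), (25,X), (26,Y), (30,Y), (31,Y), (36,Y), (41,Y), (45,Y)
ranks: 5->1, 7->2, 9->3, 13->4, 14->5, 18->6, 22->7, 25->8, 26->9, 30->10, 31->11, 36->12, 41->13, 45->14
Step 2: Rank sum for X: R1 = 1 + 2 + 3 + 4 + 5 + 6 + 8 = 29.
Step 3: U_X = R1 - n1(n1+1)/2 = 29 - 7*8/2 = 29 - 28 = 1.
       U_Y = n1*n2 - U_X = 49 - 1 = 48.
Step 4: No ties, so the exact null distribution of U (based on enumerating the C(14,7) = 3432 equally likely rank assignments) gives the two-sided p-value.
Step 5: p-value = 0.001166; compare to alpha = 0.1. reject H0.

U_X = 1, p = 0.001166, reject H0 at alpha = 0.1.


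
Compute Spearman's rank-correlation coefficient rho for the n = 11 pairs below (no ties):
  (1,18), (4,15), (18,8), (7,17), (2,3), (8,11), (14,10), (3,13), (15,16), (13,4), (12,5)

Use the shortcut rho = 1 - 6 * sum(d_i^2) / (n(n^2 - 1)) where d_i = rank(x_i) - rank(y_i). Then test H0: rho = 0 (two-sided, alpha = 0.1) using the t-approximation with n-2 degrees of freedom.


Step 1: Rank x and y separately (midranks; no ties here).
rank(x): 1->1, 4->4, 18->11, 7->5, 2->2, 8->6, 14->9, 3->3, 15->10, 13->8, 12->7
rank(y): 18->11, 15->8, 8->4, 17->10, 3->1, 11->6, 10->5, 13->7, 16->9, 4->2, 5->3
Step 2: d_i = R_x(i) - R_y(i); compute d_i^2.
  (1-11)^2=100, (4-8)^2=16, (11-4)^2=49, (5-10)^2=25, (2-1)^2=1, (6-6)^2=0, (9-5)^2=16, (3-7)^2=16, (10-9)^2=1, (8-2)^2=36, (7-3)^2=16
sum(d^2) = 276.
Step 3: rho = 1 - 6*276 / (11*(11^2 - 1)) = 1 - 1656/1320 = -0.254545.
Step 4: Under H0, t = rho * sqrt((n-2)/(1-rho^2)) = -0.7896 ~ t(9).
Step 5: Two-sided p-value from the t-distribution with 9 df = 0.450037.
Step 6: alpha = 0.1. fail to reject H0.

rho = -0.2545, p = 0.450037, fail to reject H0 at alpha = 0.1.


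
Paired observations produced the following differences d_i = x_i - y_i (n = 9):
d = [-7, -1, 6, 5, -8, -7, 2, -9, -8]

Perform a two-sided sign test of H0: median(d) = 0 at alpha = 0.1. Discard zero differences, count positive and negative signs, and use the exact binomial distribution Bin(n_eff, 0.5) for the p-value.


Step 1: Discard zero differences. Original n = 9; n_eff = number of nonzero differences = 9.
Nonzero differences (with sign): -7, -1, +6, +5, -8, -7, +2, -9, -8
Step 2: Count signs: positive = 3, negative = 6.
Step 3: Under H0: P(positive) = 0.5, so the number of positives S ~ Bin(9, 0.5).
Step 4: Two-sided exact p-value = sum of Bin(9,0.5) probabilities at or below the observed probability = 0.507812.
Step 5: alpha = 0.1. fail to reject H0.

n_eff = 9, pos = 3, neg = 6, p = 0.507812, fail to reject H0.


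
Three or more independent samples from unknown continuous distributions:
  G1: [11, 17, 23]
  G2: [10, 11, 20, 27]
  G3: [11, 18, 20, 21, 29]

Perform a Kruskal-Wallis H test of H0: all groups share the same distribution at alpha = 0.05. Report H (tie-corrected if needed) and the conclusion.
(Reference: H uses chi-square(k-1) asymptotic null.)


Step 1: Combine all N = 12 observations and assign midranks.
sorted (value, group, rank): (10,G2,1), (11,G1,3), (11,G2,3), (11,G3,3), (17,G1,5), (18,G3,6), (20,G2,7.5), (20,G3,7.5), (21,G3,9), (23,G1,10), (27,G2,11), (29,G3,12)
Step 2: Sum ranks within each group.
R_1 = 18 (n_1 = 3)
R_2 = 22.5 (n_2 = 4)
R_3 = 37.5 (n_3 = 5)
Step 3: H = 12/(N(N+1)) * sum(R_i^2/n_i) - 3(N+1)
     = 12/(12*13) * (18^2/3 + 22.5^2/4 + 37.5^2/5) - 3*13
     = 0.076923 * 515.812 - 39
     = 0.677885.
Step 4: Ties present; correction factor C = 1 - 30/(12^3 - 12) = 0.982517. Corrected H = 0.677885 / 0.982517 = 0.689947.
Step 5: Under H0, H ~ chi^2(2); p-value = 0.708239.
Step 6: alpha = 0.05. fail to reject H0.

H = 0.6899, df = 2, p = 0.708239, fail to reject H0.


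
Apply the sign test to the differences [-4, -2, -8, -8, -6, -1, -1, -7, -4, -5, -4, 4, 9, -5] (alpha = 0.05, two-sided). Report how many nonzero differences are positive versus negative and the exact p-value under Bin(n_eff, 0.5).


Step 1: Discard zero differences. Original n = 14; n_eff = number of nonzero differences = 14.
Nonzero differences (with sign): -4, -2, -8, -8, -6, -1, -1, -7, -4, -5, -4, +4, +9, -5
Step 2: Count signs: positive = 2, negative = 12.
Step 3: Under H0: P(positive) = 0.5, so the number of positives S ~ Bin(14, 0.5).
Step 4: Two-sided exact p-value = sum of Bin(14,0.5) probabilities at or below the observed probability = 0.012939.
Step 5: alpha = 0.05. reject H0.

n_eff = 14, pos = 2, neg = 12, p = 0.012939, reject H0.


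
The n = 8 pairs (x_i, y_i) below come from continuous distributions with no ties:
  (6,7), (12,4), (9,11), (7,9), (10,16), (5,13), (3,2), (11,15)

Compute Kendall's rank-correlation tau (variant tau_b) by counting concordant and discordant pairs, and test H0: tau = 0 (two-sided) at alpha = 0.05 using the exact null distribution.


Step 1: Enumerate the 28 unordered pairs (i,j) with i<j and classify each by sign(x_j-x_i) * sign(y_j-y_i).
  (1,2):dx=+6,dy=-3->D; (1,3):dx=+3,dy=+4->C; (1,4):dx=+1,dy=+2->C; (1,5):dx=+4,dy=+9->C
  (1,6):dx=-1,dy=+6->D; (1,7):dx=-3,dy=-5->C; (1,8):dx=+5,dy=+8->C; (2,3):dx=-3,dy=+7->D
  (2,4):dx=-5,dy=+5->D; (2,5):dx=-2,dy=+12->D; (2,6):dx=-7,dy=+9->D; (2,7):dx=-9,dy=-2->C
  (2,8):dx=-1,dy=+11->D; (3,4):dx=-2,dy=-2->C; (3,5):dx=+1,dy=+5->C; (3,6):dx=-4,dy=+2->D
  (3,7):dx=-6,dy=-9->C; (3,8):dx=+2,dy=+4->C; (4,5):dx=+3,dy=+7->C; (4,6):dx=-2,dy=+4->D
  (4,7):dx=-4,dy=-7->C; (4,8):dx=+4,dy=+6->C; (5,6):dx=-5,dy=-3->C; (5,7):dx=-7,dy=-14->C
  (5,8):dx=+1,dy=-1->D; (6,7):dx=-2,dy=-11->C; (6,8):dx=+6,dy=+2->C; (7,8):dx=+8,dy=+13->C
Step 2: C = 18, D = 10, total pairs = 28.
Step 3: tau = (C - D)/(n(n-1)/2) = (18 - 10)/28 = 0.285714.
Step 4: Exact two-sided p-value (enumerate n! = 40320 permutations of y under H0): p = 0.398760.
Step 5: alpha = 0.05. fail to reject H0.

tau_b = 0.2857 (C=18, D=10), p = 0.398760, fail to reject H0.


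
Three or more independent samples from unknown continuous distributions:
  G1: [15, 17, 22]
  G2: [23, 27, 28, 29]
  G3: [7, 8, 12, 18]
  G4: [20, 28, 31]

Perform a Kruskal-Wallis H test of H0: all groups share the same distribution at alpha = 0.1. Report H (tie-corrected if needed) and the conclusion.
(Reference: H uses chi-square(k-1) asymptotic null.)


Step 1: Combine all N = 14 observations and assign midranks.
sorted (value, group, rank): (7,G3,1), (8,G3,2), (12,G3,3), (15,G1,4), (17,G1,5), (18,G3,6), (20,G4,7), (22,G1,8), (23,G2,9), (27,G2,10), (28,G2,11.5), (28,G4,11.5), (29,G2,13), (31,G4,14)
Step 2: Sum ranks within each group.
R_1 = 17 (n_1 = 3)
R_2 = 43.5 (n_2 = 4)
R_3 = 12 (n_3 = 4)
R_4 = 32.5 (n_4 = 3)
Step 3: H = 12/(N(N+1)) * sum(R_i^2/n_i) - 3(N+1)
     = 12/(14*15) * (17^2/3 + 43.5^2/4 + 12^2/4 + 32.5^2/3) - 3*15
     = 0.057143 * 957.479 - 45
     = 9.713095.
Step 4: Ties present; correction factor C = 1 - 6/(14^3 - 14) = 0.997802. Corrected H = 9.713095 / 0.997802 = 9.734490.
Step 5: Under H0, H ~ chi^2(3); p-value = 0.020963.
Step 6: alpha = 0.1. reject H0.

H = 9.7345, df = 3, p = 0.020963, reject H0.


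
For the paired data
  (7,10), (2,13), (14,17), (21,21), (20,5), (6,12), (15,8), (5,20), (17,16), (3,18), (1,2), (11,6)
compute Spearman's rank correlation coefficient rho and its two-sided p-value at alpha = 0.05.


Step 1: Rank x and y separately (midranks; no ties here).
rank(x): 7->6, 2->2, 14->8, 21->12, 20->11, 6->5, 15->9, 5->4, 17->10, 3->3, 1->1, 11->7
rank(y): 10->5, 13->7, 17->9, 21->12, 5->2, 12->6, 8->4, 20->11, 16->8, 18->10, 2->1, 6->3
Step 2: d_i = R_x(i) - R_y(i); compute d_i^2.
  (6-5)^2=1, (2-7)^2=25, (8-9)^2=1, (12-12)^2=0, (11-2)^2=81, (5-6)^2=1, (9-4)^2=25, (4-11)^2=49, (10-8)^2=4, (3-10)^2=49, (1-1)^2=0, (7-3)^2=16
sum(d^2) = 252.
Step 3: rho = 1 - 6*252 / (12*(12^2 - 1)) = 1 - 1512/1716 = 0.118881.
Step 4: Under H0, t = rho * sqrt((n-2)/(1-rho^2)) = 0.3786 ~ t(10).
Step 5: Two-sided p-value from the t-distribution with 10 df = 0.712884.
Step 6: alpha = 0.05. fail to reject H0.

rho = 0.1189, p = 0.712884, fail to reject H0 at alpha = 0.05.


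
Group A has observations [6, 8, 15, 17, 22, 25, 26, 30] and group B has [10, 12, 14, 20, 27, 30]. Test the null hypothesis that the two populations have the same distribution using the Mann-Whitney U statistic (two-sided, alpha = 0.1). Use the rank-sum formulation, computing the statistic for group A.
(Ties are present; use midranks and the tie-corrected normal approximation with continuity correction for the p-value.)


Step 1: Combine and sort all 14 observations; assign midranks.
sorted (value, group): (6,X), (8,X), (10,Y), (12,Y), (14,Y), (15,X), (17,X), (20,Y), (22,X), (25,X), (26,X), (27,Y), (30,X), (30,Y)
ranks: 6->1, 8->2, 10->3, 12->4, 14->5, 15->6, 17->7, 20->8, 22->9, 25->10, 26->11, 27->12, 30->13.5, 30->13.5
Step 2: Rank sum for X: R1 = 1 + 2 + 6 + 7 + 9 + 10 + 11 + 13.5 = 59.5.
Step 3: U_X = R1 - n1(n1+1)/2 = 59.5 - 8*9/2 = 59.5 - 36 = 23.5.
       U_Y = n1*n2 - U_X = 48 - 23.5 = 24.5.
Step 4: Ties are present, so use the tie-corrected normal approximation (with continuity correction) for the p-value.
Step 5: p-value = 1.000000; compare to alpha = 0.1. fail to reject H0.

U_X = 23.5, p = 1.000000, fail to reject H0 at alpha = 0.1.


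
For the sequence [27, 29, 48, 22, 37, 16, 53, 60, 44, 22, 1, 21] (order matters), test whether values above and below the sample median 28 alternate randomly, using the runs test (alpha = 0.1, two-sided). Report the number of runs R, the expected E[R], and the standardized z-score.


Step 1: Compute median = 28; label A = above, B = below.
Labels in order: BAABABAAABBB  (n_A = 6, n_B = 6)
Step 2: Count runs R = 7.
Step 3: Under H0 (random ordering), E[R] = 2*n_A*n_B/(n_A+n_B) + 1 = 2*6*6/12 + 1 = 7.0000.
        Var[R] = 2*n_A*n_B*(2*n_A*n_B - n_A - n_B) / ((n_A+n_B)^2 * (n_A+n_B-1)) = 4320/1584 = 2.7273.
        SD[R] = 1.6514.
Step 4: R = E[R], so z = 0 with no continuity correction.
Step 5: Two-sided p-value via normal approximation = 2*(1 - Phi(|z|)) = 1.000000.
Step 6: alpha = 0.1. fail to reject H0.

R = 7, z = 0.0000, p = 1.000000, fail to reject H0.


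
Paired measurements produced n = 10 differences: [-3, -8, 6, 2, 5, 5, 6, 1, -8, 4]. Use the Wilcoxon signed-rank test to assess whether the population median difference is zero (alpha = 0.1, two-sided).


Step 1: Drop any zero differences (none here) and take |d_i|.
|d| = [3, 8, 6, 2, 5, 5, 6, 1, 8, 4]
Step 2: Midrank |d_i| (ties get averaged ranks).
ranks: |3|->3, |8|->9.5, |6|->7.5, |2|->2, |5|->5.5, |5|->5.5, |6|->7.5, |1|->1, |8|->9.5, |4|->4
Step 3: Attach original signs; sum ranks with positive sign and with negative sign.
W+ = 7.5 + 2 + 5.5 + 5.5 + 7.5 + 1 + 4 = 33
W- = 3 + 9.5 + 9.5 = 22
(Check: W+ + W- = 55 should equal n(n+1)/2 = 55.)
Step 4: Test statistic W = min(W+, W-) = 22.
Step 5: Ties in |d|, so use the tie-corrected normal approximation.
        E[W] = n(n+1)/4 = 10*11/4 = 27.5.
        Tie groups: |d|=5 (t=2), |d|=6 (t=2), |d|=8 (t=2); sum(t^3 - t) = 18.
        Var[W] = n(n+1)(2n+1)/24 - sum(t^3-t)/48 = 2310/24 - 18/48 = 95.875.
        z = (W - E[W]) / sqrt(Var[W]) = (22 - 27.5) / 9.7916 = -0.5617.
        Two-sided p = 2*Phi(z) = 0.574316.
Step 6: alpha = 0.1. fail to reject H0.

W+ = 33, W- = 22, W = min = 22, p = 0.574316, fail to reject H0.


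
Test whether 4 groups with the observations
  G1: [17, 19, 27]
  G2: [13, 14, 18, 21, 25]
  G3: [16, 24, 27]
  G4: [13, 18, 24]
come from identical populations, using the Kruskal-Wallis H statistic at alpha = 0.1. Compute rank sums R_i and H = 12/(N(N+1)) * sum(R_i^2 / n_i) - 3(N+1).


Step 1: Combine all N = 14 observations and assign midranks.
sorted (value, group, rank): (13,G2,1.5), (13,G4,1.5), (14,G2,3), (16,G3,4), (17,G1,5), (18,G2,6.5), (18,G4,6.5), (19,G1,8), (21,G2,9), (24,G3,10.5), (24,G4,10.5), (25,G2,12), (27,G1,13.5), (27,G3,13.5)
Step 2: Sum ranks within each group.
R_1 = 26.5 (n_1 = 3)
R_2 = 32 (n_2 = 5)
R_3 = 28 (n_3 = 3)
R_4 = 18.5 (n_4 = 3)
Step 3: H = 12/(N(N+1)) * sum(R_i^2/n_i) - 3(N+1)
     = 12/(14*15) * (26.5^2/3 + 32^2/5 + 28^2/3 + 18.5^2/3) - 3*15
     = 0.057143 * 814.3 - 45
     = 1.531429.
Step 4: Ties present; correction factor C = 1 - 24/(14^3 - 14) = 0.991209. Corrected H = 1.531429 / 0.991209 = 1.545011.
Step 5: Under H0, H ~ chi^2(3); p-value = 0.671921.
Step 6: alpha = 0.1. fail to reject H0.

H = 1.5450, df = 3, p = 0.671921, fail to reject H0.


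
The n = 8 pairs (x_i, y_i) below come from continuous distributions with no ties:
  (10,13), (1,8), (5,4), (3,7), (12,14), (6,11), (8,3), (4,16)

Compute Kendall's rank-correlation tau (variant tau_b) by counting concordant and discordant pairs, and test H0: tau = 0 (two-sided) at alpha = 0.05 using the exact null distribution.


Step 1: Enumerate the 28 unordered pairs (i,j) with i<j and classify each by sign(x_j-x_i) * sign(y_j-y_i).
  (1,2):dx=-9,dy=-5->C; (1,3):dx=-5,dy=-9->C; (1,4):dx=-7,dy=-6->C; (1,5):dx=+2,dy=+1->C
  (1,6):dx=-4,dy=-2->C; (1,7):dx=-2,dy=-10->C; (1,8):dx=-6,dy=+3->D; (2,3):dx=+4,dy=-4->D
  (2,4):dx=+2,dy=-1->D; (2,5):dx=+11,dy=+6->C; (2,6):dx=+5,dy=+3->C; (2,7):dx=+7,dy=-5->D
  (2,8):dx=+3,dy=+8->C; (3,4):dx=-2,dy=+3->D; (3,5):dx=+7,dy=+10->C; (3,6):dx=+1,dy=+7->C
  (3,7):dx=+3,dy=-1->D; (3,8):dx=-1,dy=+12->D; (4,5):dx=+9,dy=+7->C; (4,6):dx=+3,dy=+4->C
  (4,7):dx=+5,dy=-4->D; (4,8):dx=+1,dy=+9->C; (5,6):dx=-6,dy=-3->C; (5,7):dx=-4,dy=-11->C
  (5,8):dx=-8,dy=+2->D; (6,7):dx=+2,dy=-8->D; (6,8):dx=-2,dy=+5->D; (7,8):dx=-4,dy=+13->D
Step 2: C = 16, D = 12, total pairs = 28.
Step 3: tau = (C - D)/(n(n-1)/2) = (16 - 12)/28 = 0.142857.
Step 4: Exact two-sided p-value (enumerate n! = 40320 permutations of y under H0): p = 0.719544.
Step 5: alpha = 0.05. fail to reject H0.

tau_b = 0.1429 (C=16, D=12), p = 0.719544, fail to reject H0.


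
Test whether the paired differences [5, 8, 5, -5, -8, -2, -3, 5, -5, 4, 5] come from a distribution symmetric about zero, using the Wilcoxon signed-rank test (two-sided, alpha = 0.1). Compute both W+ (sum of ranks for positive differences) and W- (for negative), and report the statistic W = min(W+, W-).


Step 1: Drop any zero differences (none here) and take |d_i|.
|d| = [5, 8, 5, 5, 8, 2, 3, 5, 5, 4, 5]
Step 2: Midrank |d_i| (ties get averaged ranks).
ranks: |5|->6.5, |8|->10.5, |5|->6.5, |5|->6.5, |8|->10.5, |2|->1, |3|->2, |5|->6.5, |5|->6.5, |4|->3, |5|->6.5
Step 3: Attach original signs; sum ranks with positive sign and with negative sign.
W+ = 6.5 + 10.5 + 6.5 + 6.5 + 3 + 6.5 = 39.5
W- = 6.5 + 10.5 + 1 + 2 + 6.5 = 26.5
(Check: W+ + W- = 66 should equal n(n+1)/2 = 66.)
Step 4: Test statistic W = min(W+, W-) = 26.5.
Step 5: Ties in |d|, so use the tie-corrected normal approximation.
        E[W] = n(n+1)/4 = 11*12/4 = 33.
        Tie groups: |d|=5 (t=6), |d|=8 (t=2); sum(t^3 - t) = 216.
        Var[W] = n(n+1)(2n+1)/24 - sum(t^3-t)/48 = 3036/24 - 216/48 = 122.
        z = (W - E[W]) / sqrt(Var[W]) = (26.5 - 33) / 11.0454 = -0.5885.
        Two-sided p = 2*Phi(z) = 0.556209.
Step 6: alpha = 0.1. fail to reject H0.

W+ = 39.5, W- = 26.5, W = min = 26.5, p = 0.556209, fail to reject H0.


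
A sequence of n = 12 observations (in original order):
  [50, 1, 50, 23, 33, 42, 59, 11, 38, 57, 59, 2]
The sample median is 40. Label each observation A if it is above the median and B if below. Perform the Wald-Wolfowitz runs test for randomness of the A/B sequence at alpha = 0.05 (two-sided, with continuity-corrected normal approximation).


Step 1: Compute median = 40; label A = above, B = below.
Labels in order: ABABBAABBAAB  (n_A = 6, n_B = 6)
Step 2: Count runs R = 8.
Step 3: Under H0 (random ordering), E[R] = 2*n_A*n_B/(n_A+n_B) + 1 = 2*6*6/12 + 1 = 7.0000.
        Var[R] = 2*n_A*n_B*(2*n_A*n_B - n_A - n_B) / ((n_A+n_B)^2 * (n_A+n_B-1)) = 4320/1584 = 2.7273.
        SD[R] = 1.6514.
Step 4: Continuity-corrected z = (R - 0.5 - E[R]) / SD[R] = (8 - 0.5 - 7.0000) / 1.6514 = 0.3028.
Step 5: Two-sided p-value via normal approximation = 2*(1 - Phi(|z|)) = 0.762069.
Step 6: alpha = 0.05. fail to reject H0.

R = 8, z = 0.3028, p = 0.762069, fail to reject H0.


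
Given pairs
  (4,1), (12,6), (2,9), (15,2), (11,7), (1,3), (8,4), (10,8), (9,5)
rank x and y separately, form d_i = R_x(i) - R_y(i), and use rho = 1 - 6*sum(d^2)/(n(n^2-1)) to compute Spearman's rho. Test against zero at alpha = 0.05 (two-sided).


Step 1: Rank x and y separately (midranks; no ties here).
rank(x): 4->3, 12->8, 2->2, 15->9, 11->7, 1->1, 8->4, 10->6, 9->5
rank(y): 1->1, 6->6, 9->9, 2->2, 7->7, 3->3, 4->4, 8->8, 5->5
Step 2: d_i = R_x(i) - R_y(i); compute d_i^2.
  (3-1)^2=4, (8-6)^2=4, (2-9)^2=49, (9-2)^2=49, (7-7)^2=0, (1-3)^2=4, (4-4)^2=0, (6-8)^2=4, (5-5)^2=0
sum(d^2) = 114.
Step 3: rho = 1 - 6*114 / (9*(9^2 - 1)) = 1 - 684/720 = 0.050000.
Step 4: Under H0, t = rho * sqrt((n-2)/(1-rho^2)) = 0.1325 ~ t(7).
Step 5: Two-sided p-value from the t-distribution with 7 df = 0.898353.
Step 6: alpha = 0.05. fail to reject H0.

rho = 0.0500, p = 0.898353, fail to reject H0 at alpha = 0.05.


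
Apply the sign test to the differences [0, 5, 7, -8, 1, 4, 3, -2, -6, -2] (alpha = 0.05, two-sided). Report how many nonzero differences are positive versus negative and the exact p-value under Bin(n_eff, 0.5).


Step 1: Discard zero differences. Original n = 10; n_eff = number of nonzero differences = 9.
Nonzero differences (with sign): +5, +7, -8, +1, +4, +3, -2, -6, -2
Step 2: Count signs: positive = 5, negative = 4.
Step 3: Under H0: P(positive) = 0.5, so the number of positives S ~ Bin(9, 0.5).
Step 4: Two-sided exact p-value = sum of Bin(9,0.5) probabilities at or below the observed probability = 1.000000.
Step 5: alpha = 0.05. fail to reject H0.

n_eff = 9, pos = 5, neg = 4, p = 1.000000, fail to reject H0.


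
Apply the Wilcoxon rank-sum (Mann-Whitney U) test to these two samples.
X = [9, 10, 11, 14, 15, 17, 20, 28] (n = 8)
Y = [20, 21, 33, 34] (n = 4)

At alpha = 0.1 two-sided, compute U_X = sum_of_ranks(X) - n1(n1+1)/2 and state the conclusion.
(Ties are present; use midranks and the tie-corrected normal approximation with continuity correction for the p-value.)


Step 1: Combine and sort all 12 observations; assign midranks.
sorted (value, group): (9,X), (10,X), (11,X), (14,X), (15,X), (17,X), (20,X), (20,Y), (21,Y), (28,X), (33,Y), (34,Y)
ranks: 9->1, 10->2, 11->3, 14->4, 15->5, 17->6, 20->7.5, 20->7.5, 21->9, 28->10, 33->11, 34->12
Step 2: Rank sum for X: R1 = 1 + 2 + 3 + 4 + 5 + 6 + 7.5 + 10 = 38.5.
Step 3: U_X = R1 - n1(n1+1)/2 = 38.5 - 8*9/2 = 38.5 - 36 = 2.5.
       U_Y = n1*n2 - U_X = 32 - 2.5 = 29.5.
Step 4: Ties are present, so use the tie-corrected normal approximation (with continuity correction) for the p-value.
Step 5: p-value = 0.026980; compare to alpha = 0.1. reject H0.

U_X = 2.5, p = 0.026980, reject H0 at alpha = 0.1.


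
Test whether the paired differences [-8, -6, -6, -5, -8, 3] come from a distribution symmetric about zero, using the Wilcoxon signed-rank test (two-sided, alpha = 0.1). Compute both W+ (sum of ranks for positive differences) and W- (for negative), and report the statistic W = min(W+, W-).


Step 1: Drop any zero differences (none here) and take |d_i|.
|d| = [8, 6, 6, 5, 8, 3]
Step 2: Midrank |d_i| (ties get averaged ranks).
ranks: |8|->5.5, |6|->3.5, |6|->3.5, |5|->2, |8|->5.5, |3|->1
Step 3: Attach original signs; sum ranks with positive sign and with negative sign.
W+ = 1 = 1
W- = 5.5 + 3.5 + 3.5 + 2 + 5.5 = 20
(Check: W+ + W- = 21 should equal n(n+1)/2 = 21.)
Step 4: Test statistic W = min(W+, W-) = 1.
Step 5: Ties in |d|, so use the tie-corrected normal approximation.
        E[W] = n(n+1)/4 = 6*7/4 = 10.5.
        Tie groups: |d|=6 (t=2), |d|=8 (t=2); sum(t^3 - t) = 12.
        Var[W] = n(n+1)(2n+1)/24 - sum(t^3-t)/48 = 546/24 - 12/48 = 22.5.
        z = (W - E[W]) / sqrt(Var[W]) = (1 - 10.5) / 4.7434 = -2.0028.
        Two-sided p = 2*Phi(z) = 0.045201.
Step 6: alpha = 0.1. reject H0.

W+ = 1, W- = 20, W = min = 1, p = 0.045201, reject H0.


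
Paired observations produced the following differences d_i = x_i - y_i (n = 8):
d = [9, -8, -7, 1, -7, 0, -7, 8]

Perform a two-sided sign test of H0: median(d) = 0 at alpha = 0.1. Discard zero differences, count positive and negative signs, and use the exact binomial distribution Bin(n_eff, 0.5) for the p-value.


Step 1: Discard zero differences. Original n = 8; n_eff = number of nonzero differences = 7.
Nonzero differences (with sign): +9, -8, -7, +1, -7, -7, +8
Step 2: Count signs: positive = 3, negative = 4.
Step 3: Under H0: P(positive) = 0.5, so the number of positives S ~ Bin(7, 0.5).
Step 4: Two-sided exact p-value = sum of Bin(7,0.5) probabilities at or below the observed probability = 1.000000.
Step 5: alpha = 0.1. fail to reject H0.

n_eff = 7, pos = 3, neg = 4, p = 1.000000, fail to reject H0.


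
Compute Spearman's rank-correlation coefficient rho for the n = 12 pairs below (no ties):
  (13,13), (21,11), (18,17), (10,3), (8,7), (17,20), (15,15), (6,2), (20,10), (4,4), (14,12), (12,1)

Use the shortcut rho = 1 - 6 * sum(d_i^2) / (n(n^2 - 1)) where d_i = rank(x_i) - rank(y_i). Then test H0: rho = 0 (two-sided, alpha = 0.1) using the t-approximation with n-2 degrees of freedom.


Step 1: Rank x and y separately (midranks; no ties here).
rank(x): 13->6, 21->12, 18->10, 10->4, 8->3, 17->9, 15->8, 6->2, 20->11, 4->1, 14->7, 12->5
rank(y): 13->9, 11->7, 17->11, 3->3, 7->5, 20->12, 15->10, 2->2, 10->6, 4->4, 12->8, 1->1
Step 2: d_i = R_x(i) - R_y(i); compute d_i^2.
  (6-9)^2=9, (12-7)^2=25, (10-11)^2=1, (4-3)^2=1, (3-5)^2=4, (9-12)^2=9, (8-10)^2=4, (2-2)^2=0, (11-6)^2=25, (1-4)^2=9, (7-8)^2=1, (5-1)^2=16
sum(d^2) = 104.
Step 3: rho = 1 - 6*104 / (12*(12^2 - 1)) = 1 - 624/1716 = 0.636364.
Step 4: Under H0, t = rho * sqrt((n-2)/(1-rho^2)) = 2.6087 ~ t(10).
Step 5: Two-sided p-value from the t-distribution with 10 df = 0.026097.
Step 6: alpha = 0.1. reject H0.

rho = 0.6364, p = 0.026097, reject H0 at alpha = 0.1.


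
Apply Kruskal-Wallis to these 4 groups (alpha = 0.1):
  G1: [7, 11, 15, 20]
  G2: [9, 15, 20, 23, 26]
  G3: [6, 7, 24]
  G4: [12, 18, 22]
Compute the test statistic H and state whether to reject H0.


Step 1: Combine all N = 15 observations and assign midranks.
sorted (value, group, rank): (6,G3,1), (7,G1,2.5), (7,G3,2.5), (9,G2,4), (11,G1,5), (12,G4,6), (15,G1,7.5), (15,G2,7.5), (18,G4,9), (20,G1,10.5), (20,G2,10.5), (22,G4,12), (23,G2,13), (24,G3,14), (26,G2,15)
Step 2: Sum ranks within each group.
R_1 = 25.5 (n_1 = 4)
R_2 = 50 (n_2 = 5)
R_3 = 17.5 (n_3 = 3)
R_4 = 27 (n_4 = 3)
Step 3: H = 12/(N(N+1)) * sum(R_i^2/n_i) - 3(N+1)
     = 12/(15*16) * (25.5^2/4 + 50^2/5 + 17.5^2/3 + 27^2/3) - 3*16
     = 0.050000 * 1007.65 - 48
     = 2.382292.
Step 4: Ties present; correction factor C = 1 - 18/(15^3 - 15) = 0.994643. Corrected H = 2.382292 / 0.994643 = 2.395123.
Step 5: Under H0, H ~ chi^2(3); p-value = 0.494543.
Step 6: alpha = 0.1. fail to reject H0.

H = 2.3951, df = 3, p = 0.494543, fail to reject H0.


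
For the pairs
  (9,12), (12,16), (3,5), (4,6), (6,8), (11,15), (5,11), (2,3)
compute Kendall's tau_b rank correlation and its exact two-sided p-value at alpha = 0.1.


Step 1: Enumerate the 28 unordered pairs (i,j) with i<j and classify each by sign(x_j-x_i) * sign(y_j-y_i).
  (1,2):dx=+3,dy=+4->C; (1,3):dx=-6,dy=-7->C; (1,4):dx=-5,dy=-6->C; (1,5):dx=-3,dy=-4->C
  (1,6):dx=+2,dy=+3->C; (1,7):dx=-4,dy=-1->C; (1,8):dx=-7,dy=-9->C; (2,3):dx=-9,dy=-11->C
  (2,4):dx=-8,dy=-10->C; (2,5):dx=-6,dy=-8->C; (2,6):dx=-1,dy=-1->C; (2,7):dx=-7,dy=-5->C
  (2,8):dx=-10,dy=-13->C; (3,4):dx=+1,dy=+1->C; (3,5):dx=+3,dy=+3->C; (3,6):dx=+8,dy=+10->C
  (3,7):dx=+2,dy=+6->C; (3,8):dx=-1,dy=-2->C; (4,5):dx=+2,dy=+2->C; (4,6):dx=+7,dy=+9->C
  (4,7):dx=+1,dy=+5->C; (4,8):dx=-2,dy=-3->C; (5,6):dx=+5,dy=+7->C; (5,7):dx=-1,dy=+3->D
  (5,8):dx=-4,dy=-5->C; (6,7):dx=-6,dy=-4->C; (6,8):dx=-9,dy=-12->C; (7,8):dx=-3,dy=-8->C
Step 2: C = 27, D = 1, total pairs = 28.
Step 3: tau = (C - D)/(n(n-1)/2) = (27 - 1)/28 = 0.928571.
Step 4: Exact two-sided p-value (enumerate n! = 40320 permutations of y under H0): p = 0.000397.
Step 5: alpha = 0.1. reject H0.

tau_b = 0.9286 (C=27, D=1), p = 0.000397, reject H0.


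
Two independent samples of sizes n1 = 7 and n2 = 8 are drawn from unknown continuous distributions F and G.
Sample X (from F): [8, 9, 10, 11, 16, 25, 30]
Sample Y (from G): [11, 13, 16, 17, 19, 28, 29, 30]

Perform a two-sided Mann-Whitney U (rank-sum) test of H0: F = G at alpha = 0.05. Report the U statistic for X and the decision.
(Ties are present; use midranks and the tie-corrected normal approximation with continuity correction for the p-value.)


Step 1: Combine and sort all 15 observations; assign midranks.
sorted (value, group): (8,X), (9,X), (10,X), (11,X), (11,Y), (13,Y), (16,X), (16,Y), (17,Y), (19,Y), (25,X), (28,Y), (29,Y), (30,X), (30,Y)
ranks: 8->1, 9->2, 10->3, 11->4.5, 11->4.5, 13->6, 16->7.5, 16->7.5, 17->9, 19->10, 25->11, 28->12, 29->13, 30->14.5, 30->14.5
Step 2: Rank sum for X: R1 = 1 + 2 + 3 + 4.5 + 7.5 + 11 + 14.5 = 43.5.
Step 3: U_X = R1 - n1(n1+1)/2 = 43.5 - 7*8/2 = 43.5 - 28 = 15.5.
       U_Y = n1*n2 - U_X = 56 - 15.5 = 40.5.
Step 4: Ties are present, so use the tie-corrected normal approximation (with continuity correction) for the p-value.
Step 5: p-value = 0.163782; compare to alpha = 0.05. fail to reject H0.

U_X = 15.5, p = 0.163782, fail to reject H0 at alpha = 0.05.


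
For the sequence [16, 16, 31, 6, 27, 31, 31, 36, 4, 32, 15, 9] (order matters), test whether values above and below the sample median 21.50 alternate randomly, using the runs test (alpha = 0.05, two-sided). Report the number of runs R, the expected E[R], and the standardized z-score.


Step 1: Compute median = 21.50; label A = above, B = below.
Labels in order: BBABAAAABABB  (n_A = 6, n_B = 6)
Step 2: Count runs R = 7.
Step 3: Under H0 (random ordering), E[R] = 2*n_A*n_B/(n_A+n_B) + 1 = 2*6*6/12 + 1 = 7.0000.
        Var[R] = 2*n_A*n_B*(2*n_A*n_B - n_A - n_B) / ((n_A+n_B)^2 * (n_A+n_B-1)) = 4320/1584 = 2.7273.
        SD[R] = 1.6514.
Step 4: R = E[R], so z = 0 with no continuity correction.
Step 5: Two-sided p-value via normal approximation = 2*(1 - Phi(|z|)) = 1.000000.
Step 6: alpha = 0.05. fail to reject H0.

R = 7, z = 0.0000, p = 1.000000, fail to reject H0.


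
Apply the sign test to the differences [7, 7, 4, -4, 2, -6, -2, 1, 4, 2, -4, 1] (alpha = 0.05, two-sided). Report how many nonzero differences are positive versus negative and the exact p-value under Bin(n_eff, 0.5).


Step 1: Discard zero differences. Original n = 12; n_eff = number of nonzero differences = 12.
Nonzero differences (with sign): +7, +7, +4, -4, +2, -6, -2, +1, +4, +2, -4, +1
Step 2: Count signs: positive = 8, negative = 4.
Step 3: Under H0: P(positive) = 0.5, so the number of positives S ~ Bin(12, 0.5).
Step 4: Two-sided exact p-value = sum of Bin(12,0.5) probabilities at or below the observed probability = 0.387695.
Step 5: alpha = 0.05. fail to reject H0.

n_eff = 12, pos = 8, neg = 4, p = 0.387695, fail to reject H0.


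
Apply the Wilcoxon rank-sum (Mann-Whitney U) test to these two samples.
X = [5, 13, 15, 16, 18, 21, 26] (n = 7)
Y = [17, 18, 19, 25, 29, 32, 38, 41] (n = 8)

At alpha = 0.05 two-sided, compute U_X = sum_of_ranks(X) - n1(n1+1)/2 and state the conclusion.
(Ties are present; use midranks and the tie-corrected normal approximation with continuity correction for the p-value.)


Step 1: Combine and sort all 15 observations; assign midranks.
sorted (value, group): (5,X), (13,X), (15,X), (16,X), (17,Y), (18,X), (18,Y), (19,Y), (21,X), (25,Y), (26,X), (29,Y), (32,Y), (38,Y), (41,Y)
ranks: 5->1, 13->2, 15->3, 16->4, 17->5, 18->6.5, 18->6.5, 19->8, 21->9, 25->10, 26->11, 29->12, 32->13, 38->14, 41->15
Step 2: Rank sum for X: R1 = 1 + 2 + 3 + 4 + 6.5 + 9 + 11 = 36.5.
Step 3: U_X = R1 - n1(n1+1)/2 = 36.5 - 7*8/2 = 36.5 - 28 = 8.5.
       U_Y = n1*n2 - U_X = 56 - 8.5 = 47.5.
Step 4: Ties are present, so use the tie-corrected normal approximation (with continuity correction) for the p-value.
Step 5: p-value = 0.027751; compare to alpha = 0.05. reject H0.

U_X = 8.5, p = 0.027751, reject H0 at alpha = 0.05.


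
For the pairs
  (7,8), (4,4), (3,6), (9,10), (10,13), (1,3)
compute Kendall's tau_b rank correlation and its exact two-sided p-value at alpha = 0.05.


Step 1: Enumerate the 15 unordered pairs (i,j) with i<j and classify each by sign(x_j-x_i) * sign(y_j-y_i).
  (1,2):dx=-3,dy=-4->C; (1,3):dx=-4,dy=-2->C; (1,4):dx=+2,dy=+2->C; (1,5):dx=+3,dy=+5->C
  (1,6):dx=-6,dy=-5->C; (2,3):dx=-1,dy=+2->D; (2,4):dx=+5,dy=+6->C; (2,5):dx=+6,dy=+9->C
  (2,6):dx=-3,dy=-1->C; (3,4):dx=+6,dy=+4->C; (3,5):dx=+7,dy=+7->C; (3,6):dx=-2,dy=-3->C
  (4,5):dx=+1,dy=+3->C; (4,6):dx=-8,dy=-7->C; (5,6):dx=-9,dy=-10->C
Step 2: C = 14, D = 1, total pairs = 15.
Step 3: tau = (C - D)/(n(n-1)/2) = (14 - 1)/15 = 0.866667.
Step 4: Exact two-sided p-value (enumerate n! = 720 permutations of y under H0): p = 0.016667.
Step 5: alpha = 0.05. reject H0.

tau_b = 0.8667 (C=14, D=1), p = 0.016667, reject H0.


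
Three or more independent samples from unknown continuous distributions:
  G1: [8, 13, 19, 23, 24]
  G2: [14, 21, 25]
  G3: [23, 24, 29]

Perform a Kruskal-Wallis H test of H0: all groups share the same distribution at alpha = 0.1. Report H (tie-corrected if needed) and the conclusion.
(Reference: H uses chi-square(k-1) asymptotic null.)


Step 1: Combine all N = 11 observations and assign midranks.
sorted (value, group, rank): (8,G1,1), (13,G1,2), (14,G2,3), (19,G1,4), (21,G2,5), (23,G1,6.5), (23,G3,6.5), (24,G1,8.5), (24,G3,8.5), (25,G2,10), (29,G3,11)
Step 2: Sum ranks within each group.
R_1 = 22 (n_1 = 5)
R_2 = 18 (n_2 = 3)
R_3 = 26 (n_3 = 3)
Step 3: H = 12/(N(N+1)) * sum(R_i^2/n_i) - 3(N+1)
     = 12/(11*12) * (22^2/5 + 18^2/3 + 26^2/3) - 3*12
     = 0.090909 * 430.133 - 36
     = 3.103030.
Step 4: Ties present; correction factor C = 1 - 12/(11^3 - 11) = 0.990909. Corrected H = 3.103030 / 0.990909 = 3.131498.
Step 5: Under H0, H ~ chi^2(2); p-value = 0.208931.
Step 6: alpha = 0.1. fail to reject H0.

H = 3.1315, df = 2, p = 0.208931, fail to reject H0.


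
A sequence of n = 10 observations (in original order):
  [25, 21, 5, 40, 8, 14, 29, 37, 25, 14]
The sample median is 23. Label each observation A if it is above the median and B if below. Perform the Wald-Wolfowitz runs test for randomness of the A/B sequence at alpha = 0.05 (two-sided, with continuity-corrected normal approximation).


Step 1: Compute median = 23; label A = above, B = below.
Labels in order: ABBABBAAAB  (n_A = 5, n_B = 5)
Step 2: Count runs R = 6.
Step 3: Under H0 (random ordering), E[R] = 2*n_A*n_B/(n_A+n_B) + 1 = 2*5*5/10 + 1 = 6.0000.
        Var[R] = 2*n_A*n_B*(2*n_A*n_B - n_A - n_B) / ((n_A+n_B)^2 * (n_A+n_B-1)) = 2000/900 = 2.2222.
        SD[R] = 1.4907.
Step 4: R = E[R], so z = 0 with no continuity correction.
Step 5: Two-sided p-value via normal approximation = 2*(1 - Phi(|z|)) = 1.000000.
Step 6: alpha = 0.05. fail to reject H0.

R = 6, z = 0.0000, p = 1.000000, fail to reject H0.


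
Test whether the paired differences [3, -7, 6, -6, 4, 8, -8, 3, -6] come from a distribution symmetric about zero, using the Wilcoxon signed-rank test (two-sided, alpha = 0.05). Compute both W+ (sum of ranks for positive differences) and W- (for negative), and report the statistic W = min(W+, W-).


Step 1: Drop any zero differences (none here) and take |d_i|.
|d| = [3, 7, 6, 6, 4, 8, 8, 3, 6]
Step 2: Midrank |d_i| (ties get averaged ranks).
ranks: |3|->1.5, |7|->7, |6|->5, |6|->5, |4|->3, |8|->8.5, |8|->8.5, |3|->1.5, |6|->5
Step 3: Attach original signs; sum ranks with positive sign and with negative sign.
W+ = 1.5 + 5 + 3 + 8.5 + 1.5 = 19.5
W- = 7 + 5 + 8.5 + 5 = 25.5
(Check: W+ + W- = 45 should equal n(n+1)/2 = 45.)
Step 4: Test statistic W = min(W+, W-) = 19.5.
Step 5: Ties in |d|, so use the tie-corrected normal approximation.
        E[W] = n(n+1)/4 = 9*10/4 = 22.5.
        Tie groups: |d|=3 (t=2), |d|=6 (t=3), |d|=8 (t=2); sum(t^3 - t) = 36.
        Var[W] = n(n+1)(2n+1)/24 - sum(t^3-t)/48 = 1710/24 - 36/48 = 70.5.
        z = (W - E[W]) / sqrt(Var[W]) = (19.5 - 22.5) / 8.3964 = -0.3573.
        Two-sided p = 2*Phi(z) = 0.720871.
Step 6: alpha = 0.05. fail to reject H0.

W+ = 19.5, W- = 25.5, W = min = 19.5, p = 0.720871, fail to reject H0.


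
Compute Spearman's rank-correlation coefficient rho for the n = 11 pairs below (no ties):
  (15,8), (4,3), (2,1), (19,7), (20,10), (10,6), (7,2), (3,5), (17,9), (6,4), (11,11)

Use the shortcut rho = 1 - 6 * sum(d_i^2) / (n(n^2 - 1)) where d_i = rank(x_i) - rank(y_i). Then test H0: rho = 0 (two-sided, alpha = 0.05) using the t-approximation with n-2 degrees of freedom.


Step 1: Rank x and y separately (midranks; no ties here).
rank(x): 15->8, 4->3, 2->1, 19->10, 20->11, 10->6, 7->5, 3->2, 17->9, 6->4, 11->7
rank(y): 8->8, 3->3, 1->1, 7->7, 10->10, 6->6, 2->2, 5->5, 9->9, 4->4, 11->11
Step 2: d_i = R_x(i) - R_y(i); compute d_i^2.
  (8-8)^2=0, (3-3)^2=0, (1-1)^2=0, (10-7)^2=9, (11-10)^2=1, (6-6)^2=0, (5-2)^2=9, (2-5)^2=9, (9-9)^2=0, (4-4)^2=0, (7-11)^2=16
sum(d^2) = 44.
Step 3: rho = 1 - 6*44 / (11*(11^2 - 1)) = 1 - 264/1320 = 0.800000.
Step 4: Under H0, t = rho * sqrt((n-2)/(1-rho^2)) = 4.0000 ~ t(9).
Step 5: Two-sided p-value from the t-distribution with 9 df = 0.003110.
Step 6: alpha = 0.05. reject H0.

rho = 0.8000, p = 0.003110, reject H0 at alpha = 0.05.


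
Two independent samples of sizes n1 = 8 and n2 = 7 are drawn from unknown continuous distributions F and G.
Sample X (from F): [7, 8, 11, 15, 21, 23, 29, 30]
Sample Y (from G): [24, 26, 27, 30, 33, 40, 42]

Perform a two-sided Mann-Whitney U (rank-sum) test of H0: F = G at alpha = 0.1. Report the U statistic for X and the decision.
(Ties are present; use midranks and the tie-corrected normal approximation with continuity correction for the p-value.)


Step 1: Combine and sort all 15 observations; assign midranks.
sorted (value, group): (7,X), (8,X), (11,X), (15,X), (21,X), (23,X), (24,Y), (26,Y), (27,Y), (29,X), (30,X), (30,Y), (33,Y), (40,Y), (42,Y)
ranks: 7->1, 8->2, 11->3, 15->4, 21->5, 23->6, 24->7, 26->8, 27->9, 29->10, 30->11.5, 30->11.5, 33->13, 40->14, 42->15
Step 2: Rank sum for X: R1 = 1 + 2 + 3 + 4 + 5 + 6 + 10 + 11.5 = 42.5.
Step 3: U_X = R1 - n1(n1+1)/2 = 42.5 - 8*9/2 = 42.5 - 36 = 6.5.
       U_Y = n1*n2 - U_X = 56 - 6.5 = 49.5.
Step 4: Ties are present, so use the tie-corrected normal approximation (with continuity correction) for the p-value.
Step 5: p-value = 0.014997; compare to alpha = 0.1. reject H0.

U_X = 6.5, p = 0.014997, reject H0 at alpha = 0.1.


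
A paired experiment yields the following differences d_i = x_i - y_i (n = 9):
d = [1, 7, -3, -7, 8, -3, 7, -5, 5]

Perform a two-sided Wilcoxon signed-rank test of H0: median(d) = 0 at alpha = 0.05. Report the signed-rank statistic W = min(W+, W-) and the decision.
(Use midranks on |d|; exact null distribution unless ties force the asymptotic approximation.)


Step 1: Drop any zero differences (none here) and take |d_i|.
|d| = [1, 7, 3, 7, 8, 3, 7, 5, 5]
Step 2: Midrank |d_i| (ties get averaged ranks).
ranks: |1|->1, |7|->7, |3|->2.5, |7|->7, |8|->9, |3|->2.5, |7|->7, |5|->4.5, |5|->4.5
Step 3: Attach original signs; sum ranks with positive sign and with negative sign.
W+ = 1 + 7 + 9 + 7 + 4.5 = 28.5
W- = 2.5 + 7 + 2.5 + 4.5 = 16.5
(Check: W+ + W- = 45 should equal n(n+1)/2 = 45.)
Step 4: Test statistic W = min(W+, W-) = 16.5.
Step 5: Ties in |d|, so use the tie-corrected normal approximation.
        E[W] = n(n+1)/4 = 9*10/4 = 22.5.
        Tie groups: |d|=3 (t=2), |d|=5 (t=2), |d|=7 (t=3); sum(t^3 - t) = 36.
        Var[W] = n(n+1)(2n+1)/24 - sum(t^3-t)/48 = 1710/24 - 36/48 = 70.5.
        z = (W - E[W]) / sqrt(Var[W]) = (16.5 - 22.5) / 8.3964 = -0.7146.
        Two-sided p = 2*Phi(z) = 0.474863.
Step 6: alpha = 0.05. fail to reject H0.

W+ = 28.5, W- = 16.5, W = min = 16.5, p = 0.474863, fail to reject H0.


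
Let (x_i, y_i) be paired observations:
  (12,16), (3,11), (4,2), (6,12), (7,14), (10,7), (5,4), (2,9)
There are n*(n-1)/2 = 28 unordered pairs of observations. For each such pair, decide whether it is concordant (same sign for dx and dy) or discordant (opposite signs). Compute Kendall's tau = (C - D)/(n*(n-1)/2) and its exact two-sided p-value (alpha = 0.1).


Step 1: Enumerate the 28 unordered pairs (i,j) with i<j and classify each by sign(x_j-x_i) * sign(y_j-y_i).
  (1,2):dx=-9,dy=-5->C; (1,3):dx=-8,dy=-14->C; (1,4):dx=-6,dy=-4->C; (1,5):dx=-5,dy=-2->C
  (1,6):dx=-2,dy=-9->C; (1,7):dx=-7,dy=-12->C; (1,8):dx=-10,dy=-7->C; (2,3):dx=+1,dy=-9->D
  (2,4):dx=+3,dy=+1->C; (2,5):dx=+4,dy=+3->C; (2,6):dx=+7,dy=-4->D; (2,7):dx=+2,dy=-7->D
  (2,8):dx=-1,dy=-2->C; (3,4):dx=+2,dy=+10->C; (3,5):dx=+3,dy=+12->C; (3,6):dx=+6,dy=+5->C
  (3,7):dx=+1,dy=+2->C; (3,8):dx=-2,dy=+7->D; (4,5):dx=+1,dy=+2->C; (4,6):dx=+4,dy=-5->D
  (4,7):dx=-1,dy=-8->C; (4,8):dx=-4,dy=-3->C; (5,6):dx=+3,dy=-7->D; (5,7):dx=-2,dy=-10->C
  (5,8):dx=-5,dy=-5->C; (6,7):dx=-5,dy=-3->C; (6,8):dx=-8,dy=+2->D; (7,8):dx=-3,dy=+5->D
Step 2: C = 20, D = 8, total pairs = 28.
Step 3: tau = (C - D)/(n(n-1)/2) = (20 - 8)/28 = 0.428571.
Step 4: Exact two-sided p-value (enumerate n! = 40320 permutations of y under H0): p = 0.178869.
Step 5: alpha = 0.1. fail to reject H0.

tau_b = 0.4286 (C=20, D=8), p = 0.178869, fail to reject H0.
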